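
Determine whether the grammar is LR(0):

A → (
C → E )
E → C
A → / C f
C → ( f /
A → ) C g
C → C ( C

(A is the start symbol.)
No. Shift-reduce conflict between [E → C .] and [A → / C . f]

A grammar is LR(0) if no state in the canonical LR(0) collection has:
  - both a shift item (dot before a terminal) and a complete item (shift-reduce conflict), or
  - two or more complete items (reduce-reduce conflict; the accept item [A' → A .] counts as a complete item here).

Augment with A' → A and build the canonical LR(0) collection (I0 = CLOSURE({[A' → . A]}), then GOTO on every symbol after a dot until no new states appear). It has 16 states:
  I0: { [A → . (], [A → . ) C g], [A → . / C f], [A' → . A] }  — shift
  I1: { [A → ( .] }  — reduce
  I2: { [A → ) . C g], [C → . ( f /], [C → . C ( C], [C → . E )], [E → . C] }  — shift
  I3: { [A → / . C f], [C → . ( f /], [C → . C ( C], [C → . E )], [E → . C] }  — shift
  I4: { [A' → A .] }  — accept
  I5: { [C → ( . f /] }  — shift
  I6: { [A → / C . f], [C → C . ( C], [E → C .] }  — shift, reduce
  I7: { [C → E . )] }  — shift
  I8: { [C → E ) .] }  — reduce
  I9: { [C → . ( f /], [C → . C ( C], [C → . E )], [C → C ( . C], [E → . C] }  — shift
  I10: { [A → / C f .] }  — reduce
  I11: { [C → C ( C .], [C → C . ( C], [E → C .] }  — shift, 2 reduces
  I12: { [C → ( f . /] }  — shift
  I13: { [C → ( f / .] }  — reduce
  I14: { [A → ) C . g], [C → C . ( C], [E → C .] }  — shift, reduce
  I15: { [A → ) C g .] }  — reduce

Conflict in state I6:
  Shift-reduce conflict between [E → C .] and [A → / C . f]
So the grammar is NOT LR(0).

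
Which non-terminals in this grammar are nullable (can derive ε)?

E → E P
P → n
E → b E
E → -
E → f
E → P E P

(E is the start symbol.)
None

A non-terminal is nullable if it can derive ε (the empty string): either it has an ε-production, or it has a production whose right-hand side consists entirely of nullable non-terminals.

There are no ε-productions, so no non-terminal can derive ε.
No non-terminals are nullable.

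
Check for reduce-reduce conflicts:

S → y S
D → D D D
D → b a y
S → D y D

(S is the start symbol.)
No reduce-reduce conflicts

A reduce-reduce conflict occurs when an LR(0) state has two complete items [A → α .] and [B → β .] — both call for a reduction, and with no lookahead the parser cannot choose between them.

Augment with S' → S and build the canonical LR(0) collection (I0 = CLOSURE({[S' → . S]}), then GOTO on every symbol after a dot until no new states appear). It has 12 states:
  I0: { [D → . D D D], [D → . b a y], [S → . D y D], [S → . y S], [S' → . S] }  — shift
  I1: { [D → . D D D], [D → . b a y], [D → D . D D], [S → D . y D] }  — shift
  I2: { [S' → S .] }  — accept
  I3: { [D → b . a y] }  — shift
  I4: { [D → . D D D], [D → . b a y], [S → . D y D], [S → . y S], [S → y . S] }  — shift
  I5: { [S → y S .] }  — reduce
  I6: { [D → b a . y] }  — shift
  I7: { [D → b a y .] }  — reduce
  I8: { [D → . D D D], [D → . b a y], [D → D . D D], [D → D D . D] }  — shift
  I9: { [D → . D D D], [D → . b a y], [S → D y . D] }  — shift
  I10: { [D → . D D D], [D → . b a y], [D → D . D D], [S → D y D .] }  — shift, reduce
  I11: { [D → . D D D], [D → . b a y], [D → D . D D], [D → D D . D], [D → D D D .] }  — shift, reduce

No state contains more than one complete item.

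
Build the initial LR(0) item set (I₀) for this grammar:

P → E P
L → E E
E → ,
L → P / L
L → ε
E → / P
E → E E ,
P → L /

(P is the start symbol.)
{ [E → . ,], [E → . / P], [E → . E E ,], [L → . E E], [L → . P / L], [L → .], [P → . E P], [P → . L /], [P' → . P] }

First, augment the grammar with P' → P
I₀ = CLOSURE({ [P' → . P] }):
  [P' → . P] has the dot before P: add [P → . E P], [P → . L /]
  [P → . E P] has the dot before E: add [E → . ,], [E → . / P], [E → . E E ,]
  [P → . L /] has the dot before L: add [L → . E E], [L → . P / L], [L → .]
No further items can be added.

I₀ = { [E → . ,], [E → . / P], [E → . E E ,], [L → . E E], [L → . P / L], [L → .], [P → . E P], [P → . L /], [P' → . P] }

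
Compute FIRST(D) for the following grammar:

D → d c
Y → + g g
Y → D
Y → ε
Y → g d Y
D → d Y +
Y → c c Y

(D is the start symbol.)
From D → d c:
  - d is a terminal: add 'd' and stop
From D → d Y +:
  - d is a terminal: add 'd' and stop

Collecting: FIRST(D) = { 'd' }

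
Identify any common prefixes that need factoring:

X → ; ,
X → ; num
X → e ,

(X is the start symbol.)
Yes, X has productions with common prefix ';'

Left-factoring is needed when two productions for the same non-terminal
share a common prefix on the right-hand side.

Productions for X:
  X → ; ,
  X → ; num
  X → e ,

Found common prefix ';' in productions for X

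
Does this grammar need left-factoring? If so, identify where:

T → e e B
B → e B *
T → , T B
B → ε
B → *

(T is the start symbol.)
No, left-factoring is not needed

Left-factoring is needed when two productions for the same non-terminal
share a common prefix on the right-hand side.

Productions for T:
  T → e e B
  T → , T B
Productions for B:
  B → e B *
  B → ε
  B → *

No common prefixes found.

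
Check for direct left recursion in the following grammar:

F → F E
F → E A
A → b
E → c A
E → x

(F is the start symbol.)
Direct left recursion occurs when N → N α for some non-terminal N (the right-hand side begins with the left-hand side itself).

F → F E: LEFT RECURSIVE (starts with F)
F → E A: starts with E
A → b: starts with b
E → c A: starts with c
E → x: starts with x

The grammar has direct left recursion on: F.

Answer: Yes, F is left-recursive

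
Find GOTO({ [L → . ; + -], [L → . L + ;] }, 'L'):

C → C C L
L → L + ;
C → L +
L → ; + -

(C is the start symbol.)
{ [L → L . + ;] }

GOTO(I, 'L') = CLOSURE({ [A → αX.β] : [A → α.Xβ] ∈ I, X = 'L' })

Items with dot before 'L', with the dot advanced:
  [L → . L + ;] → [L → L . + ;]
Closure adds nothing (no advanced item has the dot before a non-terminal).

GOTO = { [L → L . + ;] }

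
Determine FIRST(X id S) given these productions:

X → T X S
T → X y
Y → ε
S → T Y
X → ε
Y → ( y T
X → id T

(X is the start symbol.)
{ 'id', 'y' }

FIRST sets of the non-terminals involved (from the grammar, by fixed-point iteration):
  FIRST(X) = { 'id', 'y', ε }

To compute FIRST(X id S), process the symbols left to right:
Symbol X is a non-terminal. Add FIRST(X) \ {ε} = { 'id', 'y' }
X is nullable (ε ∈ FIRST(X)), continue to the next symbol.
Symbol id is a terminal. Add 'id' and stop.
FIRST(X id S) = { 'id', 'y' }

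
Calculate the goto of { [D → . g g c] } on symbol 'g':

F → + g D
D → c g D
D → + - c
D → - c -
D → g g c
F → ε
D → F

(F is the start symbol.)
GOTO(I, 'g') = CLOSURE({ [A → αX.β] : [A → α.Xβ] ∈ I, X = 'g' })

Items with dot before 'g', with the dot advanced:
  [D → . g g c] → [D → g . g c]
Closure adds nothing (no advanced item has the dot before a non-terminal).

GOTO = { [D → g . g c] }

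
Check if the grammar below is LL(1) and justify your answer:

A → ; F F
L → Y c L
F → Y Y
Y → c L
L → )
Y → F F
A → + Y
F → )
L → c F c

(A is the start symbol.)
No. Predict set conflict for L: { ')' }

Relevant sets:
  FIRST(Y) = { ')', 'c' }
  FIRST(F) = { ')', 'c' }

For A:
  PREDICT(A → ';' F F) = { ';' }
  PREDICT(A → '+' Y) = { '+' }
For L:
  PREDICT(L → Y c L) = { ')', 'c' }
  PREDICT(L → ')') = { ')' }
  PREDICT(L → c F c) = { 'c' }
For F:
  PREDICT(F → Y Y) = { ')', 'c' }
  PREDICT(F → ')') = { ')' }
For Y:
  PREDICT(Y → c L) = { 'c' }
  PREDICT(Y → F F) = { ')', 'c' }

Conflict found: Predict set conflict for L: { ')' }
The grammar is NOT LL(1).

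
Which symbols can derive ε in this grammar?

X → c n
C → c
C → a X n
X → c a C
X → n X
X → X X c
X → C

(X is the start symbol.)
None

A non-terminal is nullable if it can derive ε (the empty string): either it has an ε-production, or it has a production whose right-hand side consists entirely of nullable non-terminals.

There are no ε-productions, so no non-terminal can derive ε.
No non-terminals are nullable.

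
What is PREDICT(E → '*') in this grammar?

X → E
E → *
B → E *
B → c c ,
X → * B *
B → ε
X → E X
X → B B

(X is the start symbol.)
{ '*' }

PREDICT(E → '*') = (FIRST(RHS) \ {ε}) ∪ (FOLLOW(E) if ε ∈ FIRST(RHS), i.e. RHS ⇒* ε)
FIRST('*') = { '*' }
ε ∉ FIRST('*'), so FOLLOW(E) is not added.
PREDICT(E → '*') = { '*' }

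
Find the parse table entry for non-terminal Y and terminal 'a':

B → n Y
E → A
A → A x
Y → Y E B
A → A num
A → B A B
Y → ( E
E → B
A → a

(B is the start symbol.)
Empty (error entry)

To find M[Y, 'a'], we find productions for Y where 'a' is in the predict set (PREDICT(N → α) = (FIRST(α) \ {ε}) ∪ (FOLLOW(N) if α ⇒* ε)).

Relevant sets:
  FIRST(Y) = { '(' }

Y → Y E B: PREDICT = { '(' }
Y → ( E: PREDICT = { '(' }

M[Y, 'a'] is empty (no production applies)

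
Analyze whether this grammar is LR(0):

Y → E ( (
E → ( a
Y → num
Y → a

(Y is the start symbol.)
Augment with Y' → Y and build the canonical LR(0) collection (I0 = CLOSURE({[Y' → . Y]}), then GOTO on every symbol after a dot until no new states appear). It has 9 states:
  I0: { [E → . ( a], [Y → . E ( (], [Y → . a], [Y → . num], [Y' → . Y] }  — shift
  I1: { [E → ( . a] }  — shift
  I2: { [Y → E . ( (] }  — shift
  I3: { [Y' → Y .] }  — accept
  I4: { [Y → a .] }  — reduce
  I5: { [Y → num .] }  — reduce
  I6: { [Y → E ( . (] }  — shift
  I7: { [Y → E ( ( .] }  — reduce
  I8: { [E → ( a .] }  — reduce

Every state is either a pure shift/goto state or contains exactly one complete item and nothing to shift — no conflicts. The grammar is LR(0).

Answer: Yes, the grammar is LR(0)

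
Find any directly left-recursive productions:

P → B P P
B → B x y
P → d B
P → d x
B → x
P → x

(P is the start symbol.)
Direct left recursion occurs when N → N α for some non-terminal N (the right-hand side begins with the left-hand side itself).

P → B P P: starts with B
B → B x y: LEFT RECURSIVE (starts with B)
P → d B: starts with d
P → d x: starts with d
B → x: starts with x
P → x: starts with x

The grammar has direct left recursion on: B.

Answer: Yes, B is left-recursive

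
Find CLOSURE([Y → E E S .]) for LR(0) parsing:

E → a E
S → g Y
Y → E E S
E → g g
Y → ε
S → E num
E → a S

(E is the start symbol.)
To compute CLOSURE, for each item [A → α.Bβ] where B is a non-terminal, add [B → .γ] for all productions B → γ; repeat for the newly added items until nothing changes.

Start with: [Y → E E S .]
The dot is at the end, so nothing is added.

CLOSURE = { [Y → E E S .] }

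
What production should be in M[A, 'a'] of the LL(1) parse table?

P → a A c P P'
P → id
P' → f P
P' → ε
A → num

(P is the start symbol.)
To find M[A, 'a'], we find productions for A where 'a' is in the predict set (PREDICT(N → α) = (FIRST(α) \ {ε}) ∪ (FOLLOW(N) if α ⇒* ε)).

A → num: PREDICT = { 'num' }

M[A, 'a'] is empty (no production applies)

Answer: Empty (error entry)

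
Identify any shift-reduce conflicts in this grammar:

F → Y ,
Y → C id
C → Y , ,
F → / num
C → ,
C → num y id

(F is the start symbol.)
A shift-reduce conflict occurs when an LR(0) state has both:
  - a complete (reduce) item [A → α .] (dot at the end), and
  - a shift item [B → β . c γ] (dot before a terminal).

Augment with F' → F and build the canonical LR(0) collection (I0 = CLOSURE({[F' → . F]}), then GOTO on every symbol after a dot until no new states appear). It has 13 states:
  I0: { [C → . ,], [C → . Y , ,], [C → . num y id], [F → . / num], [F → . Y ,], [F' → . F], [Y → . C id] }  — shift
  I1: { [C → , .] }  — reduce
  I2: { [F → / . num] }  — shift
  I3: { [Y → C . id] }  — shift
  I4: { [F' → F .] }  — accept
  I5: { [C → Y . , ,], [F → Y . ,] }  — shift
  I6: { [C → num . y id] }  — shift
  I7: { [C → num y . id] }  — shift
  I8: { [C → num y id .] }  — reduce
  I9: { [C → Y , . ,], [F → Y , .] }  — shift, reduce
  I10: { [C → Y , , .] }  — reduce
  I11: { [Y → C id .] }  — reduce
  I12: { [F → / num .] }  — reduce

I9 contains reduce item [F → Y , .] and shift item [C → Y , . ,] — shift-reduce conflict.

Answer: Yes — I9: [F → Y , .] vs [C → Y , . ,]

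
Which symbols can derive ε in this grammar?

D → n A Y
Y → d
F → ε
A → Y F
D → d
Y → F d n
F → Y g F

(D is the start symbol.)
ε-productions: F → ε
So F is immediately nullable.
No further non-terminal can be added: every production for the remaining non-terminals contains a terminal or a non-nullable non-terminal.
Nullable = { 'F' }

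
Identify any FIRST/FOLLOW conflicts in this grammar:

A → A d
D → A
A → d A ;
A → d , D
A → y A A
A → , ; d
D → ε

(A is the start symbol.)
Yes. D → A with FOLLOW(D) on { ',', 'd', 'y' }

Nullable non-terminals: D.
FIRST sets used below: FIRST(A) = { ',', 'd', 'y' }

D: nullable alternative(s) D → ε; FOLLOW(D) = { $, ',', ';', 'd', 'y' }
  D → A: FIRST \ {ε} = { ',', 'd', 'y' } — overlaps FOLLOW(D) on { ',', 'd', 'y' }: CONFLICT
  D → ε: FIRST \ {ε} = { } — this is the only nullable alternative, skip

A has no nullable alternative, so no FIRST/FOLLOW check is needed there.

So the grammar has 1 FIRST/FOLLOW conflict (marked CONFLICT above).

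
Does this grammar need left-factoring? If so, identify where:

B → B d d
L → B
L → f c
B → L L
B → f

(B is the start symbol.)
Left-factoring is needed when two productions for the same non-terminal
share a common prefix on the right-hand side.

Productions for B:
  B → B d d
  B → L L
  B → f
Productions for L:
  L → B
  L → f c

No common prefixes found.

Answer: No, left-factoring is not needed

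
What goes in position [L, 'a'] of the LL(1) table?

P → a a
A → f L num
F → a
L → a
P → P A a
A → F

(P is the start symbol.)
To find M[L, 'a'], we find productions for L where 'a' is in the predict set (PREDICT(N → α) = (FIRST(α) \ {ε}) ∪ (FOLLOW(N) if α ⇒* ε)).

L → a: PREDICT = { 'a' }
  'a' is in predict set, so this production goes in M[L, 'a']

M[L, 'a'] = L → a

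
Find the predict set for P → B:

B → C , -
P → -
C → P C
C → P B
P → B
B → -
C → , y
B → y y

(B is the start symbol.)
PREDICT(P → B) = (FIRST(RHS) \ {ε}) ∪ (FOLLOW(P) if ε ∈ FIRST(RHS), i.e. RHS ⇒* ε)
FIRST(B) = { ',', '-', 'y' }
FIRST(B) = { ',', '-', 'y' }
ε ∉ FIRST(B), so FOLLOW(P) is not added.
PREDICT(P → B) = { ',', '-', 'y' }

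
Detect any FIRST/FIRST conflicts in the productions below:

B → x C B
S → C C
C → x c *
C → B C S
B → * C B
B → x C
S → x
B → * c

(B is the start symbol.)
Yes. B → x C B / B → x C on { 'x' }; B → '*' C B / B → '*' c on { '*' }; S → C C / S → x on { 'x' }; C → x c '*' / C → B C S on { 'x' }

FIRST sets of the non-terminals at (or reachable through a nullable prefix from) the front of some alternative:
  FIRST(C) = { '*', 'x' }
  FIRST(B) = { '*', 'x' }

Productions for B:
  B → x C B: FIRST = { 'x' }
  B → * C B: FIRST = { '*' }
  B → x C: FIRST = { 'x' }
  B → * c: FIRST = { '*' }
Productions for S:
  S → C C: FIRST = { '*', 'x' }
  S → x: FIRST = { 'x' }
Productions for C:
  C → x c *: FIRST = { 'x' }
  C → B C S: FIRST = { '*', 'x' }

Conflict for B: B → x C B and B → x C
  Overlap: { 'x' }
Conflict for B: B → * C B and B → * c
  Overlap: { '*' }
Conflict for S: S → C C and S → x
  Overlap: { 'x' }
Conflict for C: C → x c * and C → B C S
  Overlap: { 'x' }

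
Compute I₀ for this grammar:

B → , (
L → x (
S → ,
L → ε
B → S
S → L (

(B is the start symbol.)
First, augment the grammar with B' → B
I₀ = CLOSURE({ [B' → . B] }):
  [B' → . B] has the dot before B: add [B → . , (], [B → . S]
  [B → . S] has the dot before S: add [S → . ,], [S → . L (]
  [S → . L (] has the dot before L: add [L → . x (], [L → .]
No further items can be added.

I₀ = { [B → . , (], [B → . S], [B' → . B], [L → . x (], [L → .], [S → . ,], [S → . L (] }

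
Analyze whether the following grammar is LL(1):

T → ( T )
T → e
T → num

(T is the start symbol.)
Yes, the grammar is LL(1).

A grammar is LL(1) if for each non-terminal N with multiple productions, the predict sets of those productions are pairwise disjoint, where PREDICT(N → α) = (FIRST(α) \ {ε}) ∪ (FOLLOW(N) if α ⇒* ε).

For T:
  PREDICT(T → '(' T ')') = { '(' }
  PREDICT(T → e) = { 'e' }
  PREDICT(T → num) = { 'num' }

All predict sets are disjoint. The grammar IS LL(1).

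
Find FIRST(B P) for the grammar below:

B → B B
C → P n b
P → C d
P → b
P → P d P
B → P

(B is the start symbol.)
FIRST sets of the non-terminals involved (from the grammar, by fixed-point iteration):
  FIRST(B) = { 'b' }

To compute FIRST(B P), process the symbols left to right:
Symbol B is a non-terminal. Add FIRST(B) \ {ε} = { 'b' }
B is not nullable (ε ∉ FIRST(B)), so stop here.
FIRST(B P) = { 'b' }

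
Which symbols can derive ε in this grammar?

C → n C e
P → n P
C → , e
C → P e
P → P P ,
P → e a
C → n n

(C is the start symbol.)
There are no ε-productions, so no non-terminal can derive ε.
No non-terminals are nullable.

Answer: None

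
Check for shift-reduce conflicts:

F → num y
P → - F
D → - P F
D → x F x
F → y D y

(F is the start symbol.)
A shift-reduce conflict occurs when an LR(0) state has both:
  - a complete (reduce) item [A → α .] (dot at the end), and
  - a shift item [B → β . c γ] (dot before a terminal).

Augment with F' → F and build the canonical LR(0) collection (I0 = CLOSURE({[F' → . F]}), then GOTO on every symbol after a dot until no new states appear). It has 15 states:
  I0: { [F → . num y], [F → . y D y], [F' → . F] }  — shift
  I1: { [F' → F .] }  — accept
  I2: { [F → num . y] }  — shift
  I3: { [D → . - P F], [D → . x F x], [F → y . D y] }  — shift
  I4: { [D → - . P F], [P → . - F] }  — shift
  I5: { [F → y D . y] }  — shift
  I6: { [D → x . F x], [F → . num y], [F → . y D y] }  — shift
  I7: { [D → x F . x] }  — shift
  I8: { [D → x F x .] }  — reduce
  I9: { [F → y D y .] }  — reduce
  I10: { [F → . num y], [F → . y D y], [P → - . F] }  — shift
  I11: { [D → - P . F], [F → . num y], [F → . y D y] }  — shift
  I12: { [D → - P F .] }  — reduce
  I13: { [P → - F .] }  — reduce
  I14: { [F → num y .] }  — reduce

No state contains both a complete item and a shift item.

Answer: No shift-reduce conflicts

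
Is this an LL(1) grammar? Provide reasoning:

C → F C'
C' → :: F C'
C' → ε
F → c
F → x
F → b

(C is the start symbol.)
Yes, the grammar is LL(1).

A grammar is LL(1) if for each non-terminal N with multiple productions, the predict sets of those productions are pairwise disjoint, where PREDICT(N → α) = (FIRST(α) \ {ε}) ∪ (FOLLOW(N) if α ⇒* ε).

Relevant sets:
  FOLLOW(C') = { $ }

For C':
  PREDICT(C' → :: F C') = { '::' }
  PREDICT(C' → ε) = { $ }
For F:
  PREDICT(F → c) = { 'c' }
  PREDICT(F → x) = { 'x' }
  PREDICT(F → b) = { 'b' }
C has a single production, so nothing to check there.

All predict sets are disjoint. The grammar IS LL(1).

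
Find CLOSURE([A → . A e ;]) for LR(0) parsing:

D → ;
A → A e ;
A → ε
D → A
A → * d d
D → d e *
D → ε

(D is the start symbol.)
Start with: [A → . A e ;]
  [A → . A e ;] has the dot before A: add [A → .], [A → . * d d]
No further items can be added.

CLOSURE = { [A → . * d d], [A → . A e ;], [A → .] }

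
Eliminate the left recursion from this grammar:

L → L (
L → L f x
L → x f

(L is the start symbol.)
L is directly left-recursive. The standard transformation for
  A → A α₁ | ... | A α_m | β₁ | ... | β_n
is
  A  → β₁ A' | ... | β_n A'
  A' → α₁ A' | ... | α_m A' | ε

L → x f becomes L → x f L'
L → L ( becomes L' → ( L'
L → L f x becomes L' → f x L'
Add L' → ε

Resulting grammar:
L → x f L'
L' → ( L'
L' → f x L'
L' → ε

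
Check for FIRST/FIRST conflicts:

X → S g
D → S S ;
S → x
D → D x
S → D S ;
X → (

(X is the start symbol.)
Yes. D → S S ';' / D → D x on { 'x' }; S → x / S → D S ';' on { 'x' }

FIRST sets of the non-terminals at (or reachable through a nullable prefix from) the front of some alternative:
  FIRST(S) = { 'x' }
  FIRST(D) = { 'x' }

Productions for X:
  X → S g: FIRST = { 'x' }
  X → (: FIRST = { '(' }
Productions for D:
  D → S S ;: FIRST = { 'x' }
  D → D x: FIRST = { 'x' }
Productions for S:
  S → x: FIRST = { 'x' }
  S → D S ;: FIRST = { 'x' }

Conflict for D: D → S S ; and D → D x
  Overlap: { 'x' }
Conflict for S: S → x and S → D S ;
  Overlap: { 'x' }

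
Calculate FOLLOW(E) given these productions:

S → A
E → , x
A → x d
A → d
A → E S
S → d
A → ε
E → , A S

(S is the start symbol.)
To compute FOLLOW(E), find every occurrence of E on a right-hand side N → α E β: add FIRST(β) \ {ε}, and if β is empty or nullable also add FOLLOW(N). Iterate to a fixed point.

In A → E S: E is followed by S, add FIRST(S) \ {ε} = { ',', 'd', 'x' }
  S is nullable, so also add FOLLOW(A)

The FOLLOW sets referred to above (computed the same way, to a fixed point):
  FOLLOW(A) = { $, ',', 'd', 'x' }

Taking the union: FOLLOW(E) = { $, ',', 'd', 'x' }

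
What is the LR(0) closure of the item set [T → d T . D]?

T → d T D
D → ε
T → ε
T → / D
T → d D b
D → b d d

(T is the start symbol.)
{ [D → . b d d], [D → .], [T → d T . D] }

To compute CLOSURE, for each item [A → α.Bβ] where B is a non-terminal, add [B → .γ] for all productions B → γ; repeat for the newly added items until nothing changes.

Start with: [T → d T . D]
  [T → d T . D] has the dot before D: add [D → .], [D → . b d d]
No further items can be added.

CLOSURE = { [D → . b d d], [D → .], [T → d T . D] }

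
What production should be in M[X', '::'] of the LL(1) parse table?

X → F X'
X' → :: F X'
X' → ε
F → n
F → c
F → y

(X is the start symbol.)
To find M[X', '::'], we find productions for X' where '::' is in the predict set (PREDICT(N → α) = (FIRST(α) \ {ε}) ∪ (FOLLOW(N) if α ⇒* ε)).

Relevant sets:
  FOLLOW(X') = { $ }

X' → :: F X': PREDICT = { '::' }
  '::' is in predict set, so this production goes in M[X', '::']
X' → ε: PREDICT = { $ }

M[X', '::'] = X' → :: F X'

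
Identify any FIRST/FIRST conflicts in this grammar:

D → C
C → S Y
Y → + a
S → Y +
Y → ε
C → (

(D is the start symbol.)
A FIRST/FIRST conflict occurs when two productions N → α and N → β for the same non-terminal have FIRST(α) ∩ FIRST(β) ≠ ∅ (with ε ∈ FIRST of a nullable right-hand side, so two nullable alternatives also conflict).

FIRST sets of the non-terminals at (or reachable through a nullable prefix from) the front of some alternative:
  FIRST(S) = { '+' }

Productions for C:
  C → S Y: FIRST = { '+' }
  C → (: FIRST = { '(' }
Productions for Y:
  Y → + a: FIRST = { '+' }
  Y → ε: FIRST = { ε }
D, S have only one production, so no FIRST/FIRST conflict is possible there.

All alternatives of each non-terminal have pairwise disjoint FIRST sets.

Answer: No FIRST/FIRST conflicts.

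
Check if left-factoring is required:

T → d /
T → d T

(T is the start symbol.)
Left-factoring is needed when two productions for the same non-terminal
share a common prefix on the right-hand side.

Productions for T:
  T → d /
  T → d T

Found common prefix 'd' in productions for T

Answer: Yes, T has productions with common prefix 'd'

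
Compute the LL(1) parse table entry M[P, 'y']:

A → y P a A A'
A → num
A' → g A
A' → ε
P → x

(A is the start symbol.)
To find M[P, 'y'], we find productions for P where 'y' is in the predict set (PREDICT(N → α) = (FIRST(α) \ {ε}) ∪ (FOLLOW(N) if α ⇒* ε)).

P → x: PREDICT = { 'x' }

M[P, 'y'] is empty (no production applies)

Answer: Empty (error entry)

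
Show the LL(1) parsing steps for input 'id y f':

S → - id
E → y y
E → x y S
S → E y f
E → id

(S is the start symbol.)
LL(1) parsing maintains a stack (initially the start symbol over $) and the input. At each step: if the stack top is a terminal, match it against the current input token; if it is a non-terminal N, replace it with the RHS of M[N, lookahead] (the unique production whose predict set contains the lookahead).

Stack is shown with the top on the left.

Stack     Input     Action
--------------------------
S $       id y f $  output S → E y f
E y f $   id y f $  output E → id
id y f $  id y f $  match 'id'
y f $     y f $     match 'y'
f $       f $       match 'f'
$         $         accept

The string is accepted.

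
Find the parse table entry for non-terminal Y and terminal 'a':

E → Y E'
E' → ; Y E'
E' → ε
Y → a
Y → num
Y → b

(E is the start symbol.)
Y → a

To find M[Y, 'a'], we find productions for Y where 'a' is in the predict set (PREDICT(N → α) = (FIRST(α) \ {ε}) ∪ (FOLLOW(N) if α ⇒* ε)).

Y → a: PREDICT = { 'a' }
  'a' is in predict set, so this production goes in M[Y, 'a']
Y → num: PREDICT = { 'num' }
Y → b: PREDICT = { 'b' }

M[Y, 'a'] = Y → a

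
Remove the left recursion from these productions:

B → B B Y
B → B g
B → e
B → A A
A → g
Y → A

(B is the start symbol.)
B is directly left-recursive. The standard transformation for
  A → A α₁ | ... | A α_m | β₁ | ... | β_n
is
  A  → β₁ A' | ... | β_n A'
  A' → α₁ A' | ... | α_m A' | ε

B → e becomes B → e B'
B → A A becomes B → A A B'
B → B B Y becomes B' → B Y B'
B → B g becomes B' → g B'
Add B' → ε

Productions for other non-terminals are unchanged:
  A → g
  Y → A

Resulting grammar:
B → e B'
B → A A B'
B' → B Y B'
B' → g B'
B' → ε
A → g
Y → A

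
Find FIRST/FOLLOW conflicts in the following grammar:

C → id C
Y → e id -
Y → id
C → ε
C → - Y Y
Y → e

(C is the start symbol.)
No FIRST/FOLLOW conflicts.

Nullable non-terminals: C.

C: nullable alternative(s) C → ε; FOLLOW(C) = { $ }
  C → id C: FIRST \ {ε} = { 'id' } — disjoint from FOLLOW(C)
  C → ε: FIRST \ {ε} = { } — this is the only nullable alternative, skip
  C → - Y Y: FIRST \ {ε} = { '-' } — disjoint from FOLLOW(C)

Y has no nullable alternative, so no FIRST/FOLLOW check is needed there.

No FIRST/FOLLOW conflicts found.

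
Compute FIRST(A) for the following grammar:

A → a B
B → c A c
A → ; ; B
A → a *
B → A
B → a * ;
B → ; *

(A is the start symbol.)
To compute FIRST(A), examine every production with A on the left-hand side, reading each right-hand side left to right until a non-nullable symbol is reached.

From A → a B:
  - a is a terminal: add 'a' and stop
From A → ; ; B:
  - ';' is a terminal: add ';' and stop
From A → a *:
  - a is a terminal: add 'a' and stop

Collecting: FIRST(A) = { ';', 'a' }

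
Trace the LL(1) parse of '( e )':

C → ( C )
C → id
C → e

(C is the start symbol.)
LL(1) parsing maintains a stack (initially the start symbol over $) and the input. At each step: if the stack top is a terminal, match it against the current input token; if it is a non-terminal N, replace it with the RHS of M[N, lookahead] (the unique production whose predict set contains the lookahead).

Stack is shown with the top on the left.

Stack    Input    Action
------------------------
C $      ( e ) $  output C → ( C )
( C ) $  ( e ) $  match '('
C ) $    e ) $    output C → e
e ) $    e ) $    match 'e'
) $      ) $      match ')'
$        $        accept

The string is accepted.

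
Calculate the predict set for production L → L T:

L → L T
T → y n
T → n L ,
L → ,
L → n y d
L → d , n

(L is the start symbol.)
PREDICT(L → L T) = (FIRST(RHS) \ {ε}) ∪ (FOLLOW(L) if ε ∈ FIRST(RHS), i.e. RHS ⇒* ε)
FIRST(L) = { ',', 'd', 'n' }
FIRST(L T) = { ',', 'd', 'n' }
ε ∉ FIRST(L T), so FOLLOW(L) is not added.
PREDICT(L → L T) = { ',', 'd', 'n' }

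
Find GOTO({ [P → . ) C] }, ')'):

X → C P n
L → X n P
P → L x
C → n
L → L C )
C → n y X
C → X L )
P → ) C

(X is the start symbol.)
{ [C → . X L )], [C → . n y X], [C → . n], [P → ) . C], [X → . C P n] }

GOTO(I, ')') = CLOSURE({ [A → αX.β] : [A → α.Xβ] ∈ I, X = ')' })

Items with dot before ')', with the dot advanced:
  [P → . ) C] → [P → ) . C]
Closure of the advanced items:
  [P → ) . C] has the dot before C: add [C → . n], [C → . n y X], [C → . X L )]
  [C → . X L )] has the dot before X: add [X → . C P n]

GOTO = { [C → . X L )], [C → . n y X], [C → . n], [P → ) . C], [X → . C P n] }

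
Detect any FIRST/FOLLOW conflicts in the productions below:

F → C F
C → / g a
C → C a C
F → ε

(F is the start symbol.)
No FIRST/FOLLOW conflicts.

A FIRST/FOLLOW conflict occurs when a non-terminal N has a nullable alternative N → β (β ⇒* ε) and another alternative N → α with FIRST(α) ∩ FOLLOW(N) ≠ ∅: on such a lookahead the parser cannot decide between expanding α and letting N vanish via β.

Nullable non-terminals: F.
FIRST sets used below: FIRST(C) = { '/' }

F: nullable alternative(s) F → ε; FOLLOW(F) = { $ }
  F → C F: FIRST \ {ε} = { '/' } — disjoint from FOLLOW(F)
  F → ε: FIRST \ {ε} = { } — this is the only nullable alternative, skip

C has no nullable alternative, so no FIRST/FOLLOW check is needed there.

No FIRST/FOLLOW conflicts found.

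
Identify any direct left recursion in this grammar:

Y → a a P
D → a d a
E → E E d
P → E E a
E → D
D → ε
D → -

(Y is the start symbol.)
Direct left recursion occurs when N → N α for some non-terminal N (the right-hand side begins with the left-hand side itself).

Y → a a P: starts with a
D → a d a: starts with a
E → E E d: LEFT RECURSIVE (starts with E)
P → E E a: starts with E
E → D: starts with D
D → ε: starts with ε
D → -: starts with '-'

The grammar has direct left recursion on: E.

Answer: Yes, E is left-recursive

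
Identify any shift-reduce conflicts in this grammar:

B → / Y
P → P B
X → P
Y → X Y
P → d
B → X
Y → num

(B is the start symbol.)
Augment with B' → B and build the canonical LR(0) collection (I0 = CLOSURE({[B' → . B]}), then GOTO on every symbol after a dot until no new states appear). It has 11 states:
  I0: { [B → . / Y], [B → . X], [B' → . B], [P → . P B], [P → . d], [X → . P] }  — shift
  I1: { [B → / . Y], [P → . P B], [P → . d], [X → . P], [Y → . X Y], [Y → . num] }  — shift
  I2: { [B' → B .] }  — accept
  I3: { [B → . / Y], [B → . X], [P → . P B], [P → . d], [P → P . B], [X → . P], [X → P .] }  — shift, reduce
  I4: { [B → X .] }  — reduce
  I5: { [P → d .] }  — reduce
  I6: { [P → P B .] }  — reduce
  I7: { [P → . P B], [P → . d], [X → . P], [Y → . X Y], [Y → . num], [Y → X . Y] }  — shift
  I8: { [B → / Y .] }  — reduce
  I9: { [Y → num .] }  — reduce
  I10: { [Y → X Y .] }  — reduce

I3 contains reduce item [X → P .] and shift items [B → . / Y], [P → . d] — shift-reduce conflict.

Answer: Yes — I3: [X → P .] vs [B → . / Y]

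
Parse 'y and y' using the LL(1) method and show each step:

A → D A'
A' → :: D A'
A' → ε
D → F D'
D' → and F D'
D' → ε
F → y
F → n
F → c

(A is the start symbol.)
Stack is shown with the top on the left.

Stack          Input      Action
--------------------------------
A $            y and y $  output A → D A'
D A' $         y and y $  output D → F D'
F D' A' $      y and y $  output F → y
y D' A' $      y and y $  match 'y'
D' A' $        and y $    output D' → and F D'
and F D' A' $  and y $    match 'and'
F D' A' $      y $        output F → y
y D' A' $      y $        match 'y'
D' A' $        $          output D' → ε
A' $           $          output A' → ε
$              $          accept

The string is accepted.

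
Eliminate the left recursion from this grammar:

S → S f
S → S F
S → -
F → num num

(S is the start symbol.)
S → - S'
S' → f S'
S' → F S'
S' → ε
F → num num

S is directly left-recursive. The standard transformation for
  A → A α₁ | ... | A α_m | β₁ | ... | β_n
is
  A  → β₁ A' | ... | β_n A'
  A' → α₁ A' | ... | α_m A' | ε

S → - becomes S → - S'
S → S f becomes S' → f S'
S → S F becomes S' → F S'
Add S' → ε

Productions for other non-terminals are unchanged:
  F → num num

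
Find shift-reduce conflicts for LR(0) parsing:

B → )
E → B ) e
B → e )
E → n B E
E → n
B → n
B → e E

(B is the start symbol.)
Yes — I8: [B → n .] vs [B → . )]

A shift-reduce conflict occurs when an LR(0) state has both:
  - a complete (reduce) item [A → α .] (dot at the end), and
  - a shift item [B → β . c γ] (dot before a terminal).

Augment with B' → B and build the canonical LR(0) collection (I0 = CLOSURE({[B' → . B]}), then GOTO on every symbol after a dot until no new states appear). It has 13 states:
  I0: { [B → . )], [B → . e )], [B → . e E], [B → . n], [B' → . B] }  — shift
  I1: { [B → ) .] }  — reduce
  I2: { [B' → B .] }  — accept
  I3: { [B → . )], [B → . e )], [B → . e E], [B → . n], [B → e . )], [B → e . E], [E → . B ) e], [E → . n B E], [E → . n] }  — shift
  I4: { [B → n .] }  — reduce
  I5: { [B → ) .], [B → e ) .] }  — 2 reduces
  I6: { [E → B . ) e] }  — shift
  I7: { [B → e E .] }  — reduce
  I8: { [B → . )], [B → . e )], [B → . e E], [B → . n], [B → n .], [E → n . B E], [E → n .] }  — shift, 2 reduces
  I9: { [B → . )], [B → . e )], [B → . e E], [B → . n], [E → . B ) e], [E → . n B E], [E → . n], [E → n B . E] }  — shift
  I10: { [E → n B E .] }  — reduce
  I11: { [E → B ) . e] }  — shift
  I12: { [E → B ) e .] }  — reduce

I8 contains reduce items [B → n .], [E → n .] and shift items [B → . )], [B → . e )], [B → . e E], [B → . n] — shift-reduce conflict.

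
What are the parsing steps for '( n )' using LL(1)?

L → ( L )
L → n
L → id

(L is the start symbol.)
LL(1) parsing maintains a stack (initially the start symbol over $) and the input. At each step: if the stack top is a terminal, match it against the current input token; if it is a non-terminal N, replace it with the RHS of M[N, lookahead] (the unique production whose predict set contains the lookahead).

Stack is shown with the top on the left.

Stack    Input    Action
------------------------
L $      ( n ) $  output L → ( L )
( L ) $  ( n ) $  match '('
L ) $    n ) $    output L → n
n ) $    n ) $    match 'n'
) $      ) $      match ')'
$        $        accept

The string is accepted.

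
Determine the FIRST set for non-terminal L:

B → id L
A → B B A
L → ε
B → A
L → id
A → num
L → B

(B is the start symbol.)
{ 'id', 'num', ε }

To compute FIRST(L), examine every production with L on the left-hand side, reading each right-hand side left to right until a non-nullable symbol is reached.

FIRST sets of the other non-terminals involved (by the same procedure, iterated to a fixed point):
  FIRST(B) = { 'id', 'num' }

From L → ε:
  - ε-production, so ε ∈ FIRST(L)
From L → id:
  - id is a terminal: add 'id' and stop
From L → B:
  - B is a non-terminal: add FIRST(B) \ {ε} = { 'id', 'num' }
    B is not nullable, so stop

Collecting: FIRST(L) = { 'id', 'num', ε }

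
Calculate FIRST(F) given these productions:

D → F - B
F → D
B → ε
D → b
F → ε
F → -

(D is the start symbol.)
FIRST sets of the other non-terminals involved (by the same procedure, iterated to a fixed point):
  FIRST(D) = { '-', 'b' }

From F → D:
  - D is a non-terminal: add FIRST(D) \ {ε} = { '-', 'b' }
    D is not nullable, so stop
From F → ε:
  - ε-production, so ε ∈ FIRST(F)
From F → -:
  - '-' is a terminal: add '-' and stop

Collecting: FIRST(F) = { '-', 'b', ε }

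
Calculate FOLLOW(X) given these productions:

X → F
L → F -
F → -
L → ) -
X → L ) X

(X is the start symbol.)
To compute FOLLOW(X), find every occurrence of X on a right-hand side N → α X β: add FIRST(β) \ {ε}, and if β is empty or nullable also add FOLLOW(N). Iterate to a fixed point.

X is the start symbol, so $ ∈ FOLLOW(X).
In X → L ) X: X is at the end; this adds FOLLOW(X) to itself — nothing new

Taking the union: FOLLOW(X) = { $ }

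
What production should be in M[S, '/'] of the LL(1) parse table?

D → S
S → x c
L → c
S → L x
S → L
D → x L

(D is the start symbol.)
To find M[S, '/'], we find productions for S where '/' is in the predict set (PREDICT(N → α) = (FIRST(α) \ {ε}) ∪ (FOLLOW(N) if α ⇒* ε)).

Relevant sets:
  FIRST(L) = { 'c' }

S → x c: PREDICT = { 'x' }
S → L x: PREDICT = { 'c' }
S → L: PREDICT = { 'c' }

M[S, '/'] is empty (no production applies)

Answer: Empty (error entry)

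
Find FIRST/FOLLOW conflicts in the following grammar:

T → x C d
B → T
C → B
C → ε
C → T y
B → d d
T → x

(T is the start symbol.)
A FIRST/FOLLOW conflict occurs when a non-terminal N has a nullable alternative N → β (β ⇒* ε) and another alternative N → α with FIRST(α) ∩ FOLLOW(N) ≠ ∅: on such a lookahead the parser cannot decide between expanding α and letting N vanish via β.

Nullable non-terminals: C.
FIRST sets used below: FIRST(B) = { 'd', 'x' }, FIRST(T) = { 'x' }

C: nullable alternative(s) C → ε; FOLLOW(C) = { 'd' }
  C → B: FIRST \ {ε} = { 'd', 'x' } — overlaps FOLLOW(C) on { 'd' }: CONFLICT
  C → ε: FIRST \ {ε} = { } — this is the only nullable alternative, skip
  C → T y: FIRST \ {ε} = { 'x' } — disjoint from FOLLOW(C)

B, T have no nullable alternative, so no FIRST/FOLLOW check is needed there.

So the grammar has 1 FIRST/FOLLOW conflict (marked CONFLICT above).

Answer: Yes. C → B with FOLLOW(C) on { 'd' }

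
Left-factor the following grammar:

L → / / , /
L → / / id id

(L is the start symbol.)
L → / / L'
L' → , /
L' → id id

Left-factoring transforms A → αβ₁ | αβ₂ into A → αA' and A' → β₁ | β₂
(α is the longest common prefix among the alternatives). Repeat until
no nonterminal has two alternatives with a common prefix.

Round 1: L has alternatives sharing prefix '/ /'. Introduce L': L → / / L'
  Add: L' → , /
  Add: L' → id id

No remaining common prefixes — done.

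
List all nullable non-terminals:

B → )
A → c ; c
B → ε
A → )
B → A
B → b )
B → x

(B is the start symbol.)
ε-productions: B → ε
So B is immediately nullable.
No further non-terminal can be added: every production for the remaining non-terminals contains a terminal or a non-nullable non-terminal.
Nullable = { 'B' }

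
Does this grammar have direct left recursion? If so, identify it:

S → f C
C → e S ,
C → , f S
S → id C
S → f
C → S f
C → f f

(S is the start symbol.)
No direct left recursion

Direct left recursion occurs when N → N α for some non-terminal N (the right-hand side begins with the left-hand side itself).

S → f C: starts with f
C → e S ,: starts with e
C → , f S: starts with ','
S → id C: starts with id
S → f: starts with f
C → S f: starts with S
C → f f: starts with f

No direct left recursion found.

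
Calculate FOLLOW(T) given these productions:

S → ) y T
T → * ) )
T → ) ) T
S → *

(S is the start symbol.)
To compute FOLLOW(T), find every occurrence of T on a right-hand side N → α T β: add FIRST(β) \ {ε}, and if β is empty or nullable also add FOLLOW(N). Iterate to a fixed point.

In S → ) y T: T is at the end, add FOLLOW(S)
In T → ) ) T: T is at the end; this adds FOLLOW(T) to itself — nothing new

The FOLLOW sets referred to above (computed the same way, to a fixed point):
  FOLLOW(S) = { $ }

Taking the union: FOLLOW(T) = { $ }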